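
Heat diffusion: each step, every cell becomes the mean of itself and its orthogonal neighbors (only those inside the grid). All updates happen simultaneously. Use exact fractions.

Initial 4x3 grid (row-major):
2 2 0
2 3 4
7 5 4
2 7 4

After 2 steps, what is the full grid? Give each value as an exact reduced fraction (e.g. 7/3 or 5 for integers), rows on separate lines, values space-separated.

Answer: 29/12 179/80 13/6
127/40 82/25 61/20
541/120 423/100 43/10
83/18 601/120 55/12

Derivation:
After step 1:
  2 7/4 2
  7/2 16/5 11/4
  4 26/5 17/4
  16/3 9/2 5
After step 2:
  29/12 179/80 13/6
  127/40 82/25 61/20
  541/120 423/100 43/10
  83/18 601/120 55/12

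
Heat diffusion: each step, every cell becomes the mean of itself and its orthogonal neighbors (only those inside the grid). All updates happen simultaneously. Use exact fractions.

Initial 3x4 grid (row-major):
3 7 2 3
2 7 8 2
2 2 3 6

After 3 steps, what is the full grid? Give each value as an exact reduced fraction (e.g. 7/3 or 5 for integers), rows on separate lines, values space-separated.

Answer: 2999/720 10327/2400 31871/7200 4297/1080
9017/2400 4273/1000 8431/2000 20429/4800
281/80 9127/2400 30871/7200 1103/270

Derivation:
After step 1:
  4 19/4 5 7/3
  7/2 26/5 22/5 19/4
  2 7/2 19/4 11/3
After step 2:
  49/12 379/80 989/240 145/36
  147/40 427/100 241/50 303/80
  3 309/80 979/240 79/18
After step 3:
  2999/720 10327/2400 31871/7200 4297/1080
  9017/2400 4273/1000 8431/2000 20429/4800
  281/80 9127/2400 30871/7200 1103/270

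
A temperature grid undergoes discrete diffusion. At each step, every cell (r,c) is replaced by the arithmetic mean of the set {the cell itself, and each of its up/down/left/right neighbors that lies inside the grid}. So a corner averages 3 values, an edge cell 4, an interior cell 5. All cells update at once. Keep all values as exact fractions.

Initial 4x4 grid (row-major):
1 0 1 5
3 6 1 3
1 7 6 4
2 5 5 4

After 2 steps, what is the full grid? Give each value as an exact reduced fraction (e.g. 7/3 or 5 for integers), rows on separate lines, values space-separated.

Answer: 73/36 509/240 203/80 8/3
161/60 331/100 82/25 139/40
41/12 21/5 89/20 493/120
32/9 209/48 1121/240 163/36

Derivation:
After step 1:
  4/3 2 7/4 3
  11/4 17/5 17/5 13/4
  13/4 5 23/5 17/4
  8/3 19/4 5 13/3
After step 2:
  73/36 509/240 203/80 8/3
  161/60 331/100 82/25 139/40
  41/12 21/5 89/20 493/120
  32/9 209/48 1121/240 163/36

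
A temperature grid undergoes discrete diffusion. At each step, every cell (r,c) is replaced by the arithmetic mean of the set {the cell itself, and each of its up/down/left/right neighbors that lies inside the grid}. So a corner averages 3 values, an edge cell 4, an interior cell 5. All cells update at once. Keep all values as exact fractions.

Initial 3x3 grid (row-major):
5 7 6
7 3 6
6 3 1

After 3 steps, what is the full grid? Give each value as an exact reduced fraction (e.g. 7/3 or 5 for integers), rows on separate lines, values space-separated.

After step 1:
  19/3 21/4 19/3
  21/4 26/5 4
  16/3 13/4 10/3
After step 2:
  101/18 1387/240 187/36
  1327/240 459/100 283/60
  83/18 1027/240 127/36
After step 3:
  6091/1080 76229/14400 11297/2160
  73229/14400 29873/6000 8113/1800
  5191/1080 61229/14400 9017/2160

Answer: 6091/1080 76229/14400 11297/2160
73229/14400 29873/6000 8113/1800
5191/1080 61229/14400 9017/2160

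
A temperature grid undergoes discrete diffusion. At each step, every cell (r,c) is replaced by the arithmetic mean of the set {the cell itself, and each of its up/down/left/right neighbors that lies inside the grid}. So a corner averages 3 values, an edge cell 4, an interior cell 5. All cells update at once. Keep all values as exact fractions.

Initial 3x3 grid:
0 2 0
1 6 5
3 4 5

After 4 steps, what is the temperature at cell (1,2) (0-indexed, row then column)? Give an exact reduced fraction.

Step 1: cell (1,2) = 4
Step 2: cell (1,2) = 73/20
Step 3: cell (1,2) = 4241/1200
Step 4: cell (1,2) = 242777/72000
Full grid after step 4:
  53387/21600 288853/108000 96793/32400
  1204037/432000 280397/90000 242777/72000
  51709/16200 1505287/432000 241861/64800

Answer: 242777/72000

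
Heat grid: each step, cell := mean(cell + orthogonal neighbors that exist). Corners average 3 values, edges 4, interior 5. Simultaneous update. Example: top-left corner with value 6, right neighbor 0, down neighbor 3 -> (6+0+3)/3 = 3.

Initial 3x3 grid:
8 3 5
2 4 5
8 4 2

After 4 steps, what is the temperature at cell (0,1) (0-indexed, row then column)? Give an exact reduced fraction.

Answer: 952891/216000

Derivation:
Step 1: cell (0,1) = 5
Step 2: cell (0,1) = 259/60
Step 3: cell (0,1) = 16403/3600
Step 4: cell (0,1) = 952891/216000
Full grid after step 4:
  299621/64800 952891/216000 140473/32400
  651469/144000 133039/30000 50237/12000
  73549/16200 1857157/432000 273121/64800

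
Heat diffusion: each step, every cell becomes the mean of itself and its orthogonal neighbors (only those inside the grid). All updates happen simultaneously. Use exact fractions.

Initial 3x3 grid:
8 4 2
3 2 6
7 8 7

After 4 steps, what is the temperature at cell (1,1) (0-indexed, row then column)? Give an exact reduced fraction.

Step 1: cell (1,1) = 23/5
Step 2: cell (1,1) = 477/100
Step 3: cell (1,1) = 10073/2000
Step 4: cell (1,1) = 599831/120000
Full grid after step 4:
  6427/1350 14053/3000 199489/43200
  367397/72000 599831/120000 1436213/288000
  29083/5400 195011/36000 8507/1600

Answer: 599831/120000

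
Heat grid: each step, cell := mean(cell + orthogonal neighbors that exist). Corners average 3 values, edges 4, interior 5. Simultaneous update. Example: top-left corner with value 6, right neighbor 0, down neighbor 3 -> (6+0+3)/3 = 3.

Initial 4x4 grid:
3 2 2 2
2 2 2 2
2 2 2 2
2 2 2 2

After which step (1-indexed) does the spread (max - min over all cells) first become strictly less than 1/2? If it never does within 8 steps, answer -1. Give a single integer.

Answer: 1

Derivation:
Step 1: max=7/3, min=2, spread=1/3
  -> spread < 1/2 first at step 1
Step 2: max=41/18, min=2, spread=5/18
Step 3: max=473/216, min=2, spread=41/216
Step 4: max=14003/6480, min=2, spread=1043/6480
Step 5: max=414353/194400, min=2, spread=25553/194400
Step 6: max=12335459/5832000, min=36079/18000, spread=645863/5832000
Step 7: max=367561691/174960000, min=240971/120000, spread=16225973/174960000
Step 8: max=10975077983/5248800000, min=108701/54000, spread=409340783/5248800000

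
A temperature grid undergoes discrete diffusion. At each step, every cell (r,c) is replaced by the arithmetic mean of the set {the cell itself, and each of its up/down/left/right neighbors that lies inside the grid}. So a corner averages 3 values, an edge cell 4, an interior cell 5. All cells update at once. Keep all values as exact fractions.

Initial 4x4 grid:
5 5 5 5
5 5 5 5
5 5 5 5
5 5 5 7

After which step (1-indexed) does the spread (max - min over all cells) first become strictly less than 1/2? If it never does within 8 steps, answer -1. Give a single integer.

Answer: 3

Derivation:
Step 1: max=17/3, min=5, spread=2/3
Step 2: max=50/9, min=5, spread=5/9
Step 3: max=581/108, min=5, spread=41/108
  -> spread < 1/2 first at step 3
Step 4: max=17243/3240, min=5, spread=1043/3240
Step 5: max=511553/97200, min=5, spread=25553/97200
Step 6: max=15251459/2916000, min=45079/9000, spread=645863/2916000
Step 7: max=455041691/87480000, min=300971/60000, spread=16225973/87480000
Step 8: max=13599477983/2624400000, min=135701/27000, spread=409340783/2624400000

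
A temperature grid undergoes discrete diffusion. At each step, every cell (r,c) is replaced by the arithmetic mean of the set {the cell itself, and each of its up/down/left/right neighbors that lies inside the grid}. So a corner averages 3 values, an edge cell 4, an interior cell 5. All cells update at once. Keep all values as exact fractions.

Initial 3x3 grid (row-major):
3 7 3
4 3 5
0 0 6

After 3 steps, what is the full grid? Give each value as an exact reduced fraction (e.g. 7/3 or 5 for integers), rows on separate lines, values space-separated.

Answer: 4019/1080 14279/3600 1037/240
2437/800 5323/1500 55241/14400
5663/2160 13847/4800 3719/1080

Derivation:
After step 1:
  14/3 4 5
  5/2 19/5 17/4
  4/3 9/4 11/3
After step 2:
  67/18 131/30 53/12
  123/40 84/25 1003/240
  73/36 221/80 61/18
After step 3:
  4019/1080 14279/3600 1037/240
  2437/800 5323/1500 55241/14400
  5663/2160 13847/4800 3719/1080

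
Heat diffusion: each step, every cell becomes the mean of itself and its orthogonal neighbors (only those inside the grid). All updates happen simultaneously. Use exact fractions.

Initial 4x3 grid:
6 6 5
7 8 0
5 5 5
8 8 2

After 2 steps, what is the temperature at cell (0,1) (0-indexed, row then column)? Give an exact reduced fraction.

Step 1: cell (0,1) = 25/4
Step 2: cell (0,1) = 429/80
Full grid after step 2:
  229/36 429/80 173/36
  1457/240 573/100 491/120
  519/80 132/25 187/40
  19/3 479/80 55/12

Answer: 429/80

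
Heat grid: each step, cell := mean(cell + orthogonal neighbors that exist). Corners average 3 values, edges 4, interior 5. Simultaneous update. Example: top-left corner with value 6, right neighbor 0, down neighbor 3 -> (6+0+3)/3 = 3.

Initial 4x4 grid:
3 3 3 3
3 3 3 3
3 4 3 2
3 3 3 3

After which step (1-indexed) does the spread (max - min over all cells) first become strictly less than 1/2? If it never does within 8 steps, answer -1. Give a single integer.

Step 1: max=13/4, min=8/3, spread=7/12
Step 2: max=159/50, min=67/24, spread=233/600
  -> spread < 1/2 first at step 2
Step 3: max=7543/2400, min=1235/432, spread=6137/21600
Step 4: max=33779/10800, min=187837/64800, spread=14837/64800
Step 5: max=201217/64800, min=4738459/1620000, spread=48661/270000
Step 6: max=30051893/9720000, min=57228043/19440000, spread=35503/240000
Step 7: max=897449627/291600000, min=4310763343/1458000000, spread=7353533/60750000
Step 8: max=26832706229/8748000000, min=259597179269/87480000000, spread=2909961007/29160000000

Answer: 2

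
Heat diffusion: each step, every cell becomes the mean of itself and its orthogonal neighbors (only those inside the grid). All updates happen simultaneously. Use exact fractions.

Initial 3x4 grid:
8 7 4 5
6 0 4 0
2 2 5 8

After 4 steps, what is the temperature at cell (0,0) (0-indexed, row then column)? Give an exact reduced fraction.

Answer: 97303/21600

Derivation:
Step 1: cell (0,0) = 7
Step 2: cell (0,0) = 21/4
Step 3: cell (0,0) = 3581/720
Step 4: cell (0,0) = 97303/21600
Full grid after step 4:
  97303/21600 321071/72000 291931/72000 58297/14400
  229427/54000 712859/180000 1443343/360000 3320027/864000
  60971/16200 205397/54000 100021/27000 507523/129600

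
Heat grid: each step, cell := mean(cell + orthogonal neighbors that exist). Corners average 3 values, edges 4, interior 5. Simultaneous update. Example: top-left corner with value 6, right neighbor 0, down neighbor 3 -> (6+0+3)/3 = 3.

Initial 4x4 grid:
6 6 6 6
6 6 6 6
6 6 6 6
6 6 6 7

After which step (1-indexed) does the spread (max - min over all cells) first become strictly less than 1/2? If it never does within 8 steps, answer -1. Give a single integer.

Answer: 1

Derivation:
Step 1: max=19/3, min=6, spread=1/3
  -> spread < 1/2 first at step 1
Step 2: max=113/18, min=6, spread=5/18
Step 3: max=1337/216, min=6, spread=41/216
Step 4: max=39923/6480, min=6, spread=1043/6480
Step 5: max=1191953/194400, min=6, spread=25553/194400
Step 6: max=35663459/5832000, min=108079/18000, spread=645863/5832000
Step 7: max=1067401691/174960000, min=720971/120000, spread=16225973/174960000
Step 8: max=31970277983/5248800000, min=324701/54000, spread=409340783/5248800000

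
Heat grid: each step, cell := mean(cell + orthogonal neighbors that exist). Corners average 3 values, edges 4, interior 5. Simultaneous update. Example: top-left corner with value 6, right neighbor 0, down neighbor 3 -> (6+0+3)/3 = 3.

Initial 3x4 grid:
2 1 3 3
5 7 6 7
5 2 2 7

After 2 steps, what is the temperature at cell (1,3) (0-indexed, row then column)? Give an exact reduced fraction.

Answer: 245/48

Derivation:
Step 1: cell (1,3) = 23/4
Step 2: cell (1,3) = 245/48
Full grid after step 2:
  32/9 401/120 95/24 40/9
  937/240 106/25 449/100 245/48
  17/4 329/80 223/48 46/9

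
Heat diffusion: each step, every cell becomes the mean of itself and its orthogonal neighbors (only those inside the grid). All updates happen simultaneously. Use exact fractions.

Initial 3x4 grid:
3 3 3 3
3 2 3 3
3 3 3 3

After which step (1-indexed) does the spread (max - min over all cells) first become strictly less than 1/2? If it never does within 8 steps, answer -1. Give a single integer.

Answer: 1

Derivation:
Step 1: max=3, min=11/4, spread=1/4
  -> spread < 1/2 first at step 1
Step 2: max=3, min=277/100, spread=23/100
Step 3: max=1187/400, min=13589/4800, spread=131/960
Step 4: max=21209/7200, min=123049/43200, spread=841/8640
Step 5: max=4226627/1440000, min=49297949/17280000, spread=56863/691200
Step 6: max=37890457/12960000, min=445025659/155520000, spread=386393/6220800
Step 7: max=15131641187/5184000000, min=178230276869/62208000000, spread=26795339/497664000
Step 8: max=906033850333/311040000000, min=10713624285871/3732480000000, spread=254051069/5971968000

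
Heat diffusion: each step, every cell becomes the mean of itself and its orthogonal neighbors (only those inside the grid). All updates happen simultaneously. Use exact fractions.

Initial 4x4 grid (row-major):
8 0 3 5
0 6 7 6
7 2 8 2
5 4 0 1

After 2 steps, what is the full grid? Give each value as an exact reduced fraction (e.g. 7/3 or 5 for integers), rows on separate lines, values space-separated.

Answer: 73/18 41/12 14/3 161/36
173/48 239/50 431/100 239/48
1169/240 369/100 227/50 281/80
139/36 251/60 27/10 17/6

Derivation:
After step 1:
  8/3 17/4 15/4 14/3
  21/4 3 6 5
  7/2 27/5 19/5 17/4
  16/3 11/4 13/4 1
After step 2:
  73/18 41/12 14/3 161/36
  173/48 239/50 431/100 239/48
  1169/240 369/100 227/50 281/80
  139/36 251/60 27/10 17/6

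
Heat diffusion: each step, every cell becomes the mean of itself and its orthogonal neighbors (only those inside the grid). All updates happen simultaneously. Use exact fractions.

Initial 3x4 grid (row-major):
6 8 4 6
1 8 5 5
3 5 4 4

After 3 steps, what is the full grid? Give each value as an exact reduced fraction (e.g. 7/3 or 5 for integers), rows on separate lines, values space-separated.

Answer: 3713/720 13157/2400 4339/800 3779/720
3859/800 10041/2000 30893/6000 17923/3600
787/180 117/25 17113/3600 5131/1080

Derivation:
After step 1:
  5 13/2 23/4 5
  9/2 27/5 26/5 5
  3 5 9/2 13/3
After step 2:
  16/3 453/80 449/80 21/4
  179/40 133/25 517/100 293/60
  25/6 179/40 571/120 83/18
After step 3:
  3713/720 13157/2400 4339/800 3779/720
  3859/800 10041/2000 30893/6000 17923/3600
  787/180 117/25 17113/3600 5131/1080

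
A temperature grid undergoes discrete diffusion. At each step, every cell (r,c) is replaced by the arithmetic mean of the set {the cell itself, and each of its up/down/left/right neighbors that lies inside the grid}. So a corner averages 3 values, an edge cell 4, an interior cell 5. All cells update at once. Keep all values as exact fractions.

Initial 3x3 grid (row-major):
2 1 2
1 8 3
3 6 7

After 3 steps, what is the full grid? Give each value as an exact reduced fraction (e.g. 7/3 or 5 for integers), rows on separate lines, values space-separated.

After step 1:
  4/3 13/4 2
  7/2 19/5 5
  10/3 6 16/3
After step 2:
  97/36 623/240 41/12
  359/120 431/100 121/30
  77/18 277/60 49/9
After step 3:
  5963/2160 46861/14400 2411/720
  25693/7200 7419/2000 3871/900
  4279/1080 1049/225 2537/540

Answer: 5963/2160 46861/14400 2411/720
25693/7200 7419/2000 3871/900
4279/1080 1049/225 2537/540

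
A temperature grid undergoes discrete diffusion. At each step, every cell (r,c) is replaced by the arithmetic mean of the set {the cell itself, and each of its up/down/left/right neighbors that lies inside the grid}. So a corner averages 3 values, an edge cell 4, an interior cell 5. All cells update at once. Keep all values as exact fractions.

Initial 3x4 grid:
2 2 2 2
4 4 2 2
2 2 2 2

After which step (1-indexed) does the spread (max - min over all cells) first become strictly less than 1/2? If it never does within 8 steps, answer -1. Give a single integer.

Step 1: max=3, min=2, spread=1
Step 2: max=167/60, min=2, spread=47/60
Step 3: max=9781/3600, min=417/200, spread=91/144
Step 4: max=571199/216000, min=2573/1200, spread=108059/216000
Step 5: max=33783661/12960000, min=522659/240000, spread=222403/518400
  -> spread < 1/2 first at step 5
Step 6: max=1995925799/777600000, min=95760643/43200000, spread=10889369/31104000
Step 7: max=118456455541/46656000000, min=5816191537/2592000000, spread=110120063/373248000
Step 8: max=7035679516319/2799360000000, min=117645327161/51840000000, spread=5462654797/22394880000

Answer: 5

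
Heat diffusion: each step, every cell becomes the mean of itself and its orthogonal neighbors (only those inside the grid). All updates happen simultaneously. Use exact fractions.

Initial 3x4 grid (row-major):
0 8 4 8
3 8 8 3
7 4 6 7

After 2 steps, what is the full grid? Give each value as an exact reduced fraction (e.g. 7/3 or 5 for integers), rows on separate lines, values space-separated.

After step 1:
  11/3 5 7 5
  9/2 31/5 29/5 13/2
  14/3 25/4 25/4 16/3
After step 2:
  79/18 82/15 57/10 37/6
  571/120 111/20 127/20 679/120
  185/36 701/120 709/120 217/36

Answer: 79/18 82/15 57/10 37/6
571/120 111/20 127/20 679/120
185/36 701/120 709/120 217/36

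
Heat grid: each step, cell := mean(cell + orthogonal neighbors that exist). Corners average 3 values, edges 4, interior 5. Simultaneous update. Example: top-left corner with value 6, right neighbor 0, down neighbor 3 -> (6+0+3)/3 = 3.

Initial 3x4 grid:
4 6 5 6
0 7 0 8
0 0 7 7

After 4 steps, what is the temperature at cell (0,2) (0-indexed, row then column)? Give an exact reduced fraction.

Answer: 210067/43200

Derivation:
Step 1: cell (0,2) = 17/4
Step 2: cell (0,2) = 1289/240
Step 3: cell (0,2) = 6757/1440
Step 4: cell (0,2) = 210067/43200
Full grid after step 4:
  91667/25920 168631/43200 210067/43200 133901/25920
  513229/172800 271709/72000 322279/72000 914543/172800
  8233/2880 7867/2400 96821/21600 128831/25920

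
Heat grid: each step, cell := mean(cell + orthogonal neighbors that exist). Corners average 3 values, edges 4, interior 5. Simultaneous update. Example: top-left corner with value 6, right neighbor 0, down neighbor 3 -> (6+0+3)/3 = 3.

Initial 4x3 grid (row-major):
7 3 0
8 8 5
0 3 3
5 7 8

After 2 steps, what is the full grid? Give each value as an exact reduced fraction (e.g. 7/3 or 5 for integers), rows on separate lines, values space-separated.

After step 1:
  6 9/2 8/3
  23/4 27/5 4
  4 21/5 19/4
  4 23/4 6
After step 2:
  65/12 557/120 67/18
  423/80 477/100 1009/240
  359/80 241/50 379/80
  55/12 399/80 11/2

Answer: 65/12 557/120 67/18
423/80 477/100 1009/240
359/80 241/50 379/80
55/12 399/80 11/2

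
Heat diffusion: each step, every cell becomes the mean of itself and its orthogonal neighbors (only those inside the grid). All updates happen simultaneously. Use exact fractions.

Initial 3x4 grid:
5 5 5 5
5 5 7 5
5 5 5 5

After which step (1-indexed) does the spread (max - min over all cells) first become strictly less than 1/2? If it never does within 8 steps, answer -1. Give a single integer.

Answer: 2

Derivation:
Step 1: max=11/2, min=5, spread=1/2
Step 2: max=273/50, min=5, spread=23/50
  -> spread < 1/2 first at step 2
Step 3: max=12811/2400, min=1013/200, spread=131/480
Step 4: max=114551/21600, min=18391/3600, spread=841/4320
Step 5: max=45742051/8640000, min=3693373/720000, spread=56863/345600
Step 6: max=410334341/77760000, min=33389543/6480000, spread=386393/3110400
Step 7: max=163913723131/31104000000, min=13380358813/2592000000, spread=26795339/248832000
Step 8: max=9815015714129/1866240000000, min=804686149667/155520000000, spread=254051069/2985984000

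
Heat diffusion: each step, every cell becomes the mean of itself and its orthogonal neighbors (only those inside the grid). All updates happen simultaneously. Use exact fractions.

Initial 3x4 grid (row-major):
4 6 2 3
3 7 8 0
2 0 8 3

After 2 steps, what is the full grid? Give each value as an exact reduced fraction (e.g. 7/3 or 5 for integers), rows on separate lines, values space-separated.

After step 1:
  13/3 19/4 19/4 5/3
  4 24/5 5 7/2
  5/3 17/4 19/4 11/3
After step 2:
  157/36 559/120 97/24 119/36
  37/10 114/25 114/25 83/24
  119/36 58/15 53/12 143/36

Answer: 157/36 559/120 97/24 119/36
37/10 114/25 114/25 83/24
119/36 58/15 53/12 143/36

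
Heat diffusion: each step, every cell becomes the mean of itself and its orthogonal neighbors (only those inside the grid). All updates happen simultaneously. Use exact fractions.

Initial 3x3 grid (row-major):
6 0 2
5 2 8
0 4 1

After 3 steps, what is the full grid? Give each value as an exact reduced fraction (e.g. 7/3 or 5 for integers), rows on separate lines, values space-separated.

Answer: 7123/2160 7441/2400 7223/2160
43721/14400 19877/6000 45821/14400
559/180 42871/14400 901/270

Derivation:
After step 1:
  11/3 5/2 10/3
  13/4 19/5 13/4
  3 7/4 13/3
After step 2:
  113/36 133/40 109/36
  823/240 291/100 883/240
  8/3 773/240 28/9
After step 3:
  7123/2160 7441/2400 7223/2160
  43721/14400 19877/6000 45821/14400
  559/180 42871/14400 901/270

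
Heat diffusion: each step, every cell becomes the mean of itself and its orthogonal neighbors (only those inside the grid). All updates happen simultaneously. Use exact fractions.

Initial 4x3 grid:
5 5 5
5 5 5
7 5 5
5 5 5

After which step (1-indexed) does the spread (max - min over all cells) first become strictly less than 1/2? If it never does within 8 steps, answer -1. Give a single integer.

Answer: 3

Derivation:
Step 1: max=17/3, min=5, spread=2/3
Step 2: max=331/60, min=5, spread=31/60
Step 3: max=2911/540, min=5, spread=211/540
  -> spread < 1/2 first at step 3
Step 4: max=286897/54000, min=4547/900, spread=14077/54000
Step 5: max=2570407/486000, min=273683/54000, spread=5363/24300
Step 6: max=76640809/14580000, min=152869/30000, spread=93859/583200
Step 7: max=4584274481/874800000, min=248336467/48600000, spread=4568723/34992000
Step 8: max=274220435629/52488000000, min=7471618889/1458000000, spread=8387449/83980800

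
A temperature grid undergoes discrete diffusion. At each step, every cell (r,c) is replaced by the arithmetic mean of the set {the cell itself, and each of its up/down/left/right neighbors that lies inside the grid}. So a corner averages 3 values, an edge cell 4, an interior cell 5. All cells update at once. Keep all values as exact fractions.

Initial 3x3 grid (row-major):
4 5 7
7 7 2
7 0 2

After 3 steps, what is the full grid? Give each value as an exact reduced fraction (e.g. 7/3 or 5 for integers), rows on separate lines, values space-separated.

After step 1:
  16/3 23/4 14/3
  25/4 21/5 9/2
  14/3 4 4/3
After step 2:
  52/9 399/80 179/36
  409/80 247/50 147/40
  179/36 71/20 59/18
After step 3:
  1429/270 8271/1600 9817/2160
  8321/1600 4453/1000 3373/800
  9817/2160 837/200 3781/1080

Answer: 1429/270 8271/1600 9817/2160
8321/1600 4453/1000 3373/800
9817/2160 837/200 3781/1080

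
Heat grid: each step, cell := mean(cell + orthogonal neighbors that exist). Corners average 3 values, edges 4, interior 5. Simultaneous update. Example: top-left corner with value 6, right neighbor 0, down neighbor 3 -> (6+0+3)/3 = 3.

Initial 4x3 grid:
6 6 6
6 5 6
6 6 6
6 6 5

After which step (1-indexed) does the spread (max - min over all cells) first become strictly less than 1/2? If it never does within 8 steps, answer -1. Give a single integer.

Step 1: max=6, min=17/3, spread=1/3
  -> spread < 1/2 first at step 1
Step 2: max=71/12, min=103/18, spread=7/36
Step 3: max=14107/2400, min=12433/2160, spread=2633/21600
Step 4: max=421739/72000, min=624521/108000, spread=647/8640
Step 5: max=15165461/2592000, min=45041383/7776000, spread=455/7776
Step 6: max=908780899/155520000, min=2707735397/466560000, spread=186073/4665600
Step 7: max=54505781441/9331200000, min=162600762823/27993600000, spread=1833163/55987200
Step 8: max=3268241390419/559872000000, min=9764320966757/1679616000000, spread=80806409/3359232000

Answer: 1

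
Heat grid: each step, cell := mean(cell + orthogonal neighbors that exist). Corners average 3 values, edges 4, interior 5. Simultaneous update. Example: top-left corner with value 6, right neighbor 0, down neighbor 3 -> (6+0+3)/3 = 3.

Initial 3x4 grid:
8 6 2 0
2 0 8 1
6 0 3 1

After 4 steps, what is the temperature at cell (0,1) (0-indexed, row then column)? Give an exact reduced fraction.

Answer: 3889/1080

Derivation:
Step 1: cell (0,1) = 4
Step 2: cell (0,1) = 62/15
Step 3: cell (0,1) = 133/36
Step 4: cell (0,1) = 3889/1080
Full grid after step 4:
  1544/405 3889/1080 1209/400 11731/4320
  2581/720 39181/12000 52189/18000 215779/86400
  41723/12960 26197/8640 113897/43200 16069/6480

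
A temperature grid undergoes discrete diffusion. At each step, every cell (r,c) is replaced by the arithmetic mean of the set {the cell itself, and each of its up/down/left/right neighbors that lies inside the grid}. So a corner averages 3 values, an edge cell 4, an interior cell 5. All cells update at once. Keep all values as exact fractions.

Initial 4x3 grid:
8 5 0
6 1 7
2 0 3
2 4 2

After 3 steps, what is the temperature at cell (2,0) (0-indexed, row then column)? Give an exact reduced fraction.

Step 1: cell (2,0) = 5/2
Step 2: cell (2,0) = 137/48
Step 3: cell (2,0) = 21823/7200
Full grid after step 3:
  9593/2160 28403/7200 299/80
  27053/7200 5381/1500 7651/2400
  21823/7200 8327/3000 6841/2400
  1103/432 9119/3600 373/144

Answer: 21823/7200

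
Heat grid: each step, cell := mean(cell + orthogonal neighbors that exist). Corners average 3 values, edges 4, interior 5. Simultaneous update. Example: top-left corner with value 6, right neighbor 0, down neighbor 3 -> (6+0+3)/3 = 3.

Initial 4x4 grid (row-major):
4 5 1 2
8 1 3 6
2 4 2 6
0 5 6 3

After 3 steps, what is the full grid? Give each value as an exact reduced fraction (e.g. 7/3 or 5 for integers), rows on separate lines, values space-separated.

After step 1:
  17/3 11/4 11/4 3
  15/4 21/5 13/5 17/4
  7/2 14/5 21/5 17/4
  7/3 15/4 4 5
After step 2:
  73/18 461/120 111/40 10/3
  1027/240 161/50 18/5 141/40
  743/240 369/100 357/100 177/40
  115/36 773/240 339/80 53/12
After step 3:
  8767/2160 12503/3600 271/80 289/90
  26371/7200 22357/6000 1669/500 893/240
  25667/7200 5039/1500 7809/2000 4781/1200
  428/135 25817/7200 3089/800 3139/720

Answer: 8767/2160 12503/3600 271/80 289/90
26371/7200 22357/6000 1669/500 893/240
25667/7200 5039/1500 7809/2000 4781/1200
428/135 25817/7200 3089/800 3139/720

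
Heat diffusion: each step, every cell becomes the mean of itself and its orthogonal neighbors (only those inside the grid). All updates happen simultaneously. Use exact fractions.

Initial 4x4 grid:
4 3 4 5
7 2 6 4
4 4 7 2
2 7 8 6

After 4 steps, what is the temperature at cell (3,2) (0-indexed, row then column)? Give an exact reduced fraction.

Step 1: cell (3,2) = 7
Step 2: cell (3,2) = 1379/240
Step 3: cell (3,2) = 39773/7200
Step 4: cell (3,2) = 1144823/216000
Full grid after step 4:
  273643/64800 928393/216000 188173/43200 286889/64800
  59113/13500 160649/36000 830279/180000 100529/21600
  31141/6750 866387/180000 180841/36000 546829/108000
  312701/64800 1094687/216000 1144823/216000 347483/64800

Answer: 1144823/216000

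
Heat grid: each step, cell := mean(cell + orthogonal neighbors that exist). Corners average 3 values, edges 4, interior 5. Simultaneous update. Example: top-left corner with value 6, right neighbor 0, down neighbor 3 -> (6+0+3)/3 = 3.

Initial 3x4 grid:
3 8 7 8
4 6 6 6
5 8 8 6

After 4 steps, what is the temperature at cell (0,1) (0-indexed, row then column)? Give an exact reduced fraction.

Step 1: cell (0,1) = 6
Step 2: cell (0,1) = 493/80
Step 3: cell (0,1) = 2891/480
Step 4: cell (0,1) = 87817/14400
Full grid after step 4:
  2059/360 87817/14400 18737/2880 4843/720
  499507/86400 220049/36000 236369/36000 116027/17280
  38047/6480 268751/43200 56611/8640 2722/405

Answer: 87817/14400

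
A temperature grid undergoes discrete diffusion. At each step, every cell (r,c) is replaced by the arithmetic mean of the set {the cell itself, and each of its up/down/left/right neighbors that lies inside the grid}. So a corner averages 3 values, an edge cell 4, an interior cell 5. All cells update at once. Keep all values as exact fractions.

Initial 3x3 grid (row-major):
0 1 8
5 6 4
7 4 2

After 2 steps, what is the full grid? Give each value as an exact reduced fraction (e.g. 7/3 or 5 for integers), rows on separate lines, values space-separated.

Answer: 41/12 169/48 157/36
95/24 22/5 25/6
175/36 209/48 157/36

Derivation:
After step 1:
  2 15/4 13/3
  9/2 4 5
  16/3 19/4 10/3
After step 2:
  41/12 169/48 157/36
  95/24 22/5 25/6
  175/36 209/48 157/36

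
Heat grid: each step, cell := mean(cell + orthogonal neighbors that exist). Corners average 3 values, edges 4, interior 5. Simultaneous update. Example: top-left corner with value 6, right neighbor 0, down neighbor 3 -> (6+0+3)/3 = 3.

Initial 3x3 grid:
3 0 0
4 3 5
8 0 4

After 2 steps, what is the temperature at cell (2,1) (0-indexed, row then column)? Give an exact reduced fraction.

Step 1: cell (2,1) = 15/4
Step 2: cell (2,1) = 263/80
Full grid after step 2:
  25/9 79/40 37/18
  397/120 303/100 151/60
  49/12 263/80 13/4

Answer: 263/80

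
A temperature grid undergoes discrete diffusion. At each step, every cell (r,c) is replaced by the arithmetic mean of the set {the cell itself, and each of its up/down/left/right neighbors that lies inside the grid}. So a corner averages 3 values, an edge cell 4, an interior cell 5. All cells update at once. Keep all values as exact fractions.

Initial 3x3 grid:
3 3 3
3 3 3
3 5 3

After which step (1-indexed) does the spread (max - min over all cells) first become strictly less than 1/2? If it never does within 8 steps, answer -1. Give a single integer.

Answer: 3

Derivation:
Step 1: max=11/3, min=3, spread=2/3
Step 2: max=427/120, min=3, spread=67/120
Step 3: max=3677/1080, min=307/100, spread=1807/5400
  -> spread < 1/2 first at step 3
Step 4: max=1453963/432000, min=8461/2700, spread=33401/144000
Step 5: max=12893933/3888000, min=853391/270000, spread=3025513/19440000
Step 6: max=5130526867/1555200000, min=45955949/14400000, spread=53531/497664
Step 7: max=305968925849/93312000000, min=12455116051/3888000000, spread=450953/5971968
Step 8: max=18305063560603/5598720000000, min=1500688610519/466560000000, spread=3799043/71663616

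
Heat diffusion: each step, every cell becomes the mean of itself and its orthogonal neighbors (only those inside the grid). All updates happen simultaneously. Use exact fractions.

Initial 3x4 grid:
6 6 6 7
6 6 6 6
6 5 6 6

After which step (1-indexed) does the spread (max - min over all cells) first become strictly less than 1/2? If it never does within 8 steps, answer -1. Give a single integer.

Step 1: max=19/3, min=17/3, spread=2/3
Step 2: max=113/18, min=689/120, spread=193/360
Step 3: max=1337/216, min=6269/1080, spread=52/135
  -> spread < 1/2 first at step 3
Step 4: max=795301/129600, min=189359/32400, spread=7573/25920
Step 5: max=47436569/7776000, min=2851129/486000, spread=363701/1555200
Step 6: max=2833051711/466560000, min=343490167/58320000, spread=681043/3732480
Step 7: max=169429642949/27993600000, min=5167103957/874800000, spread=163292653/1119744000
Step 8: max=10139424434191/1679616000000, min=621565789301/104976000000, spread=1554974443/13436928000

Answer: 3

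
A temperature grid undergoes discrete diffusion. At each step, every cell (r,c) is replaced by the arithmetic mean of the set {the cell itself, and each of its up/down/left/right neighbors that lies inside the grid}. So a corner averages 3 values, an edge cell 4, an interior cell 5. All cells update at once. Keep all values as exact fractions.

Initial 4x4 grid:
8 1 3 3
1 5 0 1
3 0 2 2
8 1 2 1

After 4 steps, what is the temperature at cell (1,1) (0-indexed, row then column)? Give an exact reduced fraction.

Step 1: cell (1,1) = 7/5
Step 2: cell (1,1) = 143/50
Step 3: cell (1,1) = 14711/6000
Step 4: cell (1,1) = 484097/180000
Full grid after step 4:
  205823/64800 293947/108000 256351/108000 4069/2025
  641519/216000 484097/180000 92093/45000 205981/108000
  212909/72000 24179/10000 359449/180000 180881/108000
  3377/1200 179329/72000 415387/216000 111751/64800

Answer: 484097/180000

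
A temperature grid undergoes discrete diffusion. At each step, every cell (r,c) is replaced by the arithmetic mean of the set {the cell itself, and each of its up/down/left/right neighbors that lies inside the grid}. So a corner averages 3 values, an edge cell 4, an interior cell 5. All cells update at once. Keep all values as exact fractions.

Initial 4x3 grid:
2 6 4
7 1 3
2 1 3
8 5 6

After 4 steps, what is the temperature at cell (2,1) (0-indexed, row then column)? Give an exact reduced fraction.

Step 1: cell (2,1) = 12/5
Step 2: cell (2,1) = 15/4
Step 3: cell (2,1) = 2161/600
Step 4: cell (2,1) = 6961/1800
Full grid after step 4:
  32041/8640 640183/172800 90863/25920
  27557/7200 51109/14400 77321/21600
  3117/800 6961/1800 78559/21600
  4553/1080 21751/5400 25783/6480

Answer: 6961/1800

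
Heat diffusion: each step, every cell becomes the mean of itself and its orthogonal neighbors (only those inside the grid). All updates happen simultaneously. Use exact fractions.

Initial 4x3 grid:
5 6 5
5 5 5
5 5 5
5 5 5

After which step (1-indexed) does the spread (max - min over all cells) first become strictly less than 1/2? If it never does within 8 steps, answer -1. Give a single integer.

Step 1: max=16/3, min=5, spread=1/3
  -> spread < 1/2 first at step 1
Step 2: max=1267/240, min=5, spread=67/240
Step 3: max=11237/2160, min=5, spread=437/2160
Step 4: max=4477531/864000, min=5009/1000, spread=29951/172800
Step 5: max=40095821/7776000, min=16954/3375, spread=206761/1555200
Step 6: max=16008195571/3110400000, min=27165671/5400000, spread=14430763/124416000
Step 7: max=958227741689/186624000000, min=2177652727/432000000, spread=139854109/1492992000
Step 8: max=57409671890251/11197440000000, min=196251228977/38880000000, spread=7114543559/89579520000

Answer: 1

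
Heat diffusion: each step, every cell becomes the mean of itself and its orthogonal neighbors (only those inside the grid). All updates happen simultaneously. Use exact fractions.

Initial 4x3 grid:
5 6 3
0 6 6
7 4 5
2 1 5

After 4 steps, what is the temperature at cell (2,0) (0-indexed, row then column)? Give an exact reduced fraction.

Answer: 170497/43200

Derivation:
Step 1: cell (2,0) = 13/4
Step 2: cell (2,0) = 941/240
Step 3: cell (2,0) = 5443/1440
Step 4: cell (2,0) = 170497/43200
Full grid after step 4:
  56933/12960 195923/43200 5119/1080
  180593/43200 32059/7200 16489/3600
  170497/43200 653/160 46793/10800
  47797/12960 55789/14400 26071/6480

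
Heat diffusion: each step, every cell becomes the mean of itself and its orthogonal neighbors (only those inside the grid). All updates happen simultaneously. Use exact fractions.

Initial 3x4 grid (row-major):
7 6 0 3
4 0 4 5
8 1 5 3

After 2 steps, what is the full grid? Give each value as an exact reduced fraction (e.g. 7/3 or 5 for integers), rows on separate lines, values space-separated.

After step 1:
  17/3 13/4 13/4 8/3
  19/4 3 14/5 15/4
  13/3 7/2 13/4 13/3
After step 2:
  41/9 91/24 359/120 29/9
  71/16 173/50 321/100 271/80
  151/36 169/48 833/240 34/9

Answer: 41/9 91/24 359/120 29/9
71/16 173/50 321/100 271/80
151/36 169/48 833/240 34/9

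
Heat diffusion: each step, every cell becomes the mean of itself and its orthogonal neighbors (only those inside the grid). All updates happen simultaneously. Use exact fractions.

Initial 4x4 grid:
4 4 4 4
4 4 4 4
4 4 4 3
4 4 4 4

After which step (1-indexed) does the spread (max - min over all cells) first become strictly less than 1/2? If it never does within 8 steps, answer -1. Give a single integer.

Step 1: max=4, min=11/3, spread=1/3
  -> spread < 1/2 first at step 1
Step 2: max=4, min=449/120, spread=31/120
Step 3: max=4, min=4109/1080, spread=211/1080
Step 4: max=4, min=415157/108000, spread=16843/108000
Step 5: max=35921/9000, min=3749357/972000, spread=130111/972000
Step 6: max=2152841/540000, min=112997633/29160000, spread=3255781/29160000
Step 7: max=2148893/540000, min=3398846309/874800000, spread=82360351/874800000
Step 8: max=386293559/97200000, min=102224683109/26244000000, spread=2074577821/26244000000

Answer: 1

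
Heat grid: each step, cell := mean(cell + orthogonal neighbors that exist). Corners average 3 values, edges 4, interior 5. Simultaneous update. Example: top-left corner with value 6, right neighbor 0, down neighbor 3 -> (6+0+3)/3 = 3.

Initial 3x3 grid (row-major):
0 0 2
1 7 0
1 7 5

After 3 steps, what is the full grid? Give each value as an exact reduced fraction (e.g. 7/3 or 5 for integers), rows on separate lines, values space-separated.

After step 1:
  1/3 9/4 2/3
  9/4 3 7/2
  3 5 4
After step 2:
  29/18 25/16 77/36
  103/48 16/5 67/24
  41/12 15/4 25/6
After step 3:
  383/216 681/320 935/432
  7469/2880 269/100 4427/1440
  149/48 109/30 257/72

Answer: 383/216 681/320 935/432
7469/2880 269/100 4427/1440
149/48 109/30 257/72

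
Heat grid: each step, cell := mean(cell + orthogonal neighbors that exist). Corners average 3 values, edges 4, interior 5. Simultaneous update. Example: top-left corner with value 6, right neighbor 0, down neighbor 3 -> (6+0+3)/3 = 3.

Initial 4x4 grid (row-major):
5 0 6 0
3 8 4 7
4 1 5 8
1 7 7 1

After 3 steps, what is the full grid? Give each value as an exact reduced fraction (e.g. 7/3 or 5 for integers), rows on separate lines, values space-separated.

After step 1:
  8/3 19/4 5/2 13/3
  5 16/5 6 19/4
  9/4 5 5 21/4
  4 4 5 16/3
After step 2:
  149/36 787/240 211/48 139/36
  787/240 479/100 429/100 61/12
  65/16 389/100 21/4 61/12
  41/12 9/2 29/6 187/36
After step 3:
  3851/1080 29887/7200 28487/7200 1921/432
  29287/7200 11717/3000 28571/6000 8243/1800
  8789/2400 8997/2000 1751/375 371/72
  575/144 104/25 89/18 136/27

Answer: 3851/1080 29887/7200 28487/7200 1921/432
29287/7200 11717/3000 28571/6000 8243/1800
8789/2400 8997/2000 1751/375 371/72
575/144 104/25 89/18 136/27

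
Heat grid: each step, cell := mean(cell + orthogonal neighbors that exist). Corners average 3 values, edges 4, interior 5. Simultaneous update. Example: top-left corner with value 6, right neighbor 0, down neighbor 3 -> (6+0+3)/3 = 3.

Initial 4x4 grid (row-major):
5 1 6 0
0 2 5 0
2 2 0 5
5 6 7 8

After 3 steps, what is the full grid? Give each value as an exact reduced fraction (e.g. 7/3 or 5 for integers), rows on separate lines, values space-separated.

Answer: 22/9 79/30 267/100 629/240
151/60 1317/500 5661/2000 7153/2400
1337/450 3877/1200 5569/1500 27283/7200
7859/2160 29477/7200 32293/7200 643/135

Derivation:
After step 1:
  2 7/2 3 2
  9/4 2 13/5 5/2
  9/4 12/5 19/5 13/4
  13/3 5 21/4 20/3
After step 2:
  31/12 21/8 111/40 5/2
  17/8 51/20 139/50 207/80
  337/120 309/100 173/50 973/240
  139/36 1019/240 1243/240 91/18
After step 3:
  22/9 79/30 267/100 629/240
  151/60 1317/500 5661/2000 7153/2400
  1337/450 3877/1200 5569/1500 27283/7200
  7859/2160 29477/7200 32293/7200 643/135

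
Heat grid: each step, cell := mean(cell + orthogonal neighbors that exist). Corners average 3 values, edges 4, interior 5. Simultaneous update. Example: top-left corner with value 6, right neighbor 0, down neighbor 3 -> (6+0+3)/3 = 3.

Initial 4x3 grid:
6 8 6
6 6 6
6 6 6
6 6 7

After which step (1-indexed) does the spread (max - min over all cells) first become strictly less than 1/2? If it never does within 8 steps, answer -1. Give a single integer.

Step 1: max=20/3, min=6, spread=2/3
Step 2: max=787/120, min=6, spread=67/120
Step 3: max=13879/2160, min=875/144, spread=377/1080
  -> spread < 1/2 first at step 3
Step 4: max=2755291/432000, min=9803/1600, spread=108481/432000
Step 5: max=24674231/3888000, min=15902759/2592000, spread=328037/1555200
Step 6: max=9828594331/1555200000, min=958040021/155520000, spread=248194121/1555200000
Step 7: max=88279917821/13996800000, min=19195882013/3110400000, spread=151875901/1119744000
Step 8: max=5284949895439/839808000000, min=3462976390501/559872000000, spread=289552991/2687385600

Answer: 3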